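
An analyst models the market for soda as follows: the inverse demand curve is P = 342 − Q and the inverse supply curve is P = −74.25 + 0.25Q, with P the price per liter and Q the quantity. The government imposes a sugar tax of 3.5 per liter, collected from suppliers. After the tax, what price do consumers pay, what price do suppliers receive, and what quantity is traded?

Inverting to Q(P) form: Qd = 342 − P; Qs = 4P + 297.
Before the tax: set 342 − P = 4P + 297 → P* = 9, Q* = 333.
With the tax collected from suppliers, supply shifts: Qs = 4(P − 3.5) + 297.
Solving gives Q = 330.2 with consumers paying 11.8 and suppliers receiving 8.3 (the 3.5 wedge).
The less price-elastic side of the market bears the larger share of a per-unit tax.

Consumers pay 11.8; suppliers receive 8.3; quantity = 330.2.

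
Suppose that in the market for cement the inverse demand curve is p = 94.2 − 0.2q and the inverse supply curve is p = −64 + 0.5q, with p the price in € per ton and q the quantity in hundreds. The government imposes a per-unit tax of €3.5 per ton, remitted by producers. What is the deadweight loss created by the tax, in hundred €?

Deadweight loss = €8.75 hundred.

Rewrite in direct form: qd = 471 − 5p and qs = 2p + 128.
Without the tax, 471 − 5p = 2p + 128 gives 7p = 343, so p* = €49 and q* = 226.
With the tax collected from producers, supply shifts: qs = 2(p − 3.5) + 128.
New equilibrium: consumers pay €50, producers receive €46.5, q = 221. (Wedge: pb − ps = 3.5.)
Quantity falls by |ΔQ| = |226 − 221| = 5.
DWL = ½ · t · |ΔQ| = ½ · 3.5 · 5 = €8.75.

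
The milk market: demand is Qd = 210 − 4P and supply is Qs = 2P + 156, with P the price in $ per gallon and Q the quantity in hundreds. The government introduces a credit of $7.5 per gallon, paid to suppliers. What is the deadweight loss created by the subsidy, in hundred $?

Before the subsidy: set 210 − 4P = 2P + 156 → P* = $9, Q* = 174.
With a per-unit subsidy paid to suppliers, each receives P + 7.5 per unit sold, so supply becomes Qs = 2(P + 7.5) + 156.
Solving gives Q = 184 with consumers paying $6.5 and suppliers receiving $14 (the $7.5 wedge).
Quantity rises by |ΔQ| = |174 − 184| = 10.
DWL = ½ · t · |ΔQ| = ½ · 7.5 · 10 = $37.5.

Deadweight loss = $37.5 hundred.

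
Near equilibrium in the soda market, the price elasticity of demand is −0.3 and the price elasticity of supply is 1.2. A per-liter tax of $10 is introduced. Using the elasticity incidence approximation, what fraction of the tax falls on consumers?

Incidence ratio: consumers' share ≈ εs / (εs + |εd|) = 1.2 / (1.2 + 0.3) = 0.8.
Supply is the more elastic side, so consumers bear the larger share.

Consumers' share ≈ 0.8.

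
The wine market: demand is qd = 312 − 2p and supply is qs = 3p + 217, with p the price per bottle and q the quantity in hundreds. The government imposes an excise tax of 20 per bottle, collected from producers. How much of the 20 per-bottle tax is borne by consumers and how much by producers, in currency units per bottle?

Consumers bear 12 per bottle; producers bear 8 per bottle.

Without the tax, 312 − 2p = 3p + 217 gives 5p = 95, so p* = 19 and q* = 274.
With the tax collected from producers, supply shifts: qs = 3(p − 20) + 217.
Solving gives q = 250 with consumers paying 31 and producers receiving 11 (the 20 wedge).
Burden on consumers: 12; on producers: 8. (They sum to 20.)
The less price-elastic side of the market bears the larger share of a per-unit tax.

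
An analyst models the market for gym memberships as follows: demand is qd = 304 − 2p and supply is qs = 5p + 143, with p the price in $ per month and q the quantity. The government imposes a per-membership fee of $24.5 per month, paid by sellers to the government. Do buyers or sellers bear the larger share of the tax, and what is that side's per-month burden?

Without the tax, 304 − 2p = 5p + 143 gives 7p = 161, so p* = $23 and q* = 258.
With the tax collected from sellers, supply shifts: qs = 5(p − 24.5) + 143.
New equilibrium: buyers pay $40.5, sellers receive $16, q = 223. (Wedge: pb − ps = 24.5.)
Per-month burden: buyers $17.5, sellers $7.
Buyers take the larger share because demand is less price-elastic here (demand slope 2 vs supply slope 5).
The less price-elastic side of the market bears the larger share of a per-unit tax.

Buyers bear the larger share: $17.5 per month.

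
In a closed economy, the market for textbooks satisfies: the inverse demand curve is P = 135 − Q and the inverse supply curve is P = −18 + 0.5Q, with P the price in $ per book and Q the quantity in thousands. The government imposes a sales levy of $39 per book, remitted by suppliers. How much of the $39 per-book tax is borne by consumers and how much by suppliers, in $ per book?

Inverting to Q(P) form: Qd = 135 − P; Qs = 2P + 36.
Before the tax: set 135 − P = 2P + 36 → P* = $33, Q* = 102.
With the tax collected from suppliers, supply shifts: Qs = 2(P − 39) + 36.
Solving gives Q = 76 with consumers paying $59 and suppliers receiving $20 (the $39 wedge).
Burden on consumers: $26; on suppliers: $13. (They sum to $39.)

Consumers bear $26 per book; suppliers bear $13 per book.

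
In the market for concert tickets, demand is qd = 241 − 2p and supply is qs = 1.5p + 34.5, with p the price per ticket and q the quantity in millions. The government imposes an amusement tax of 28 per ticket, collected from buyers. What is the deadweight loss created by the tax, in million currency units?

Before the tax: set 241 − 2p = 1.5p + 34.5 → p* = 59, q* = 123.
With the tax collected from buyers, demand (in seller-price terms) shifts: qd = 241 − 2(p + 28).
New equilibrium: buyers pay 71, producers receive 43, q = 99. (Wedge: pb − ps = 28.)
Quantity falls by |ΔQ| = |123 − 99| = 24.
DWL = ½ · t · |ΔQ| = ½ · 28 · 24 = 336.

Deadweight loss = 336 million.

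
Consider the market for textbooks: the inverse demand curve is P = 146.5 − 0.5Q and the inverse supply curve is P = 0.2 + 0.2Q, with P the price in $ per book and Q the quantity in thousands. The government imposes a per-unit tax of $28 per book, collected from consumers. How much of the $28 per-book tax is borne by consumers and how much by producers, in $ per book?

Inverting to Q(P) form: Qd = 293 − 2P; Qs = 5P − 1.
Without the tax, 293 − 2P = 5P − 1 gives 7P = 294, so P* = $42 and Q* = 209.
With the tax collected from consumers, demand (in seller-price terms) shifts: Qd = 293 − 2(P + 28).
New equilibrium: consumers pay $62, producers receive $34, Q = 169. (Wedge: Pb − Ps = 28.)
Burden on consumers: $20; on producers: $8. (They sum to $28.)
The less price-elastic side of the market bears the larger share of a per-unit tax.

Consumers bear $20 per book; producers bear $8 per book.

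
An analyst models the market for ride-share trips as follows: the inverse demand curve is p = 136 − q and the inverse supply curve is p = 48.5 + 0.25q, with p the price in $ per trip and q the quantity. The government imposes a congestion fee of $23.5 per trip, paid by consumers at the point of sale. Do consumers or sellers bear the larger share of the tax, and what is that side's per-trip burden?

Rewrite in direct form: qd = 136 − p and qs = 4p − 194.
Before the tax: set 136 − p = 4p − 194 → p* = $66, q* = 70.
With the tax collected from consumers, demand (in seller-price terms) shifts: qd = 136 − (p + 23.5).
New equilibrium: consumers pay $84.8, sellers receive $61.3, q = 51.2. (Wedge: pb − ps = 23.5.)
Per-trip burden: consumers $18.8, sellers $4.7.
Consumers take the larger share because demand is less price-elastic here (demand slope 1 vs supply slope 4).
The less price-elastic side of the market bears the larger share of a per-unit tax.

Consumers bear the larger share: $18.8 per trip.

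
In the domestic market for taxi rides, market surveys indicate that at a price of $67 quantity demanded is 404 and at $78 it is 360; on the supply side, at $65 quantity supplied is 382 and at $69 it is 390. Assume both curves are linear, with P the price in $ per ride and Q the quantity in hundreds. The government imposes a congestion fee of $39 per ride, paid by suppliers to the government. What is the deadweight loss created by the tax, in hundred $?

Demand slope: (360 − 404)/(78 − 67) = -4, so Qd = 672 − 4P.
Supply slope: (390 − 382)/(69 − 65) = 2, so Qs = 2P + 252.
Before the tax: set 672 − 4P = 2P + 252 → P* = $70, Q* = 392.
With the tax collected from suppliers, supply shifts: Qs = 2(P − 39) + 252.
Solving gives Q = 340 with consumers paying $83 and suppliers receiving $44 (the $39 wedge).
Quantity falls by |ΔQ| = |392 − 340| = 52.
DWL = ½ · t · |ΔQ| = ½ · 39 · 52 = $1014.

Deadweight loss = $1014 hundred.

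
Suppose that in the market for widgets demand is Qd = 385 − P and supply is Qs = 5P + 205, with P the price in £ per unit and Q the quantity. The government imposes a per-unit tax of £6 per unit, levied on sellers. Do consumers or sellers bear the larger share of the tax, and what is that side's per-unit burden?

Consumers bear the larger share: £5 per unit.

Without the tax, 385 − P = 5P + 205 gives 6P = 180, so P* = £30 and Q* = 355.
With the tax collected from sellers, supply shifts: Qs = 5(P − 6) + 205.
New equilibrium: consumers pay £35, sellers receive £29, Q = 350. (Wedge: Pb − Ps = 6.)
Per-unit burden: consumers £5, sellers £1.
Consumers take the larger share because demand is less price-elastic here (demand slope 1 vs supply slope 5).
The less price-elastic side of the market bears the larger share of a per-unit tax.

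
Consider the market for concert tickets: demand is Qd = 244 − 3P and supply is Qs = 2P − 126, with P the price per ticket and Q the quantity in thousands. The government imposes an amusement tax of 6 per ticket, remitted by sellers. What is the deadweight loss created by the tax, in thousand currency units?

Before the tax: set 244 − 3P = 2P − 126 → P* = 74, Q* = 22.
With the tax collected from sellers, supply shifts: Qs = 2(P − 6) − 126.
Solving gives Q = 14.8 with buyers paying 76.4 and sellers receiving 70.4 (the 6 wedge).
Quantity falls by |ΔQ| = |22 − 14.8| = 7.2.
DWL = ½ · t · |ΔQ| = ½ · 6 · 7.2 = 21.6.

Deadweight loss = 21.6 thousand.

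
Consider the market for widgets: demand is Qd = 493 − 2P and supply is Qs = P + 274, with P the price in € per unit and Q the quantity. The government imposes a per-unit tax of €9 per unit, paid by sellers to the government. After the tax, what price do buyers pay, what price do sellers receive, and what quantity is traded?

Without the tax, 493 − 2P = P + 274 gives 3P = 219, so P* = €73 and Q* = 347.
With the tax collected from sellers, supply shifts: Qs = (P − 9) + 274.
New equilibrium: buyers pay €76, sellers receive €67, Q = 341. (Wedge: Pb − Ps = 9.)
The less price-elastic side of the market bears the larger share of a per-unit tax.

Buyers pay €76; sellers receive €67; quantity = 341.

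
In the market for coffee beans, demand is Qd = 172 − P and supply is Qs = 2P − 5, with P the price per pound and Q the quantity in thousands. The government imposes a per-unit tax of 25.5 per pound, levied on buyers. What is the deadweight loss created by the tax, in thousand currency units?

Deadweight loss = 216.75 thousand.

Before the tax: set 172 − P = 2P − 5 → P* = 59, Q* = 113.
With the tax collected from buyers, demand (in seller-price terms) shifts: Qd = 172 − (P + 25.5).
New equilibrium: buyers pay 76, suppliers receive 50.5, Q = 96. (Wedge: Pb − Ps = 25.5.)
Quantity falls by |ΔQ| = |113 − 96| = 17.
DWL = ½ · t · |ΔQ| = ½ · 25.5 · 17 = 216.75.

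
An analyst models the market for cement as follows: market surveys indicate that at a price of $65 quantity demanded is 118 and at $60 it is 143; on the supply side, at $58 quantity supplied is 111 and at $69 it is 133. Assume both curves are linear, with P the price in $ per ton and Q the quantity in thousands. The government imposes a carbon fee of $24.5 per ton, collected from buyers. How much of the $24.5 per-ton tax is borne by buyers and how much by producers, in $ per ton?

Buyers bear $7 per ton; producers bear $17.5 per ton.

Demand slope: (143 − 118)/(60 − 65) = -5, so Qd = 443 − 5P.
Supply slope: (133 − 111)/(69 − 58) = 2, so Qs = 2P − 5.
Without the tax, 443 − 5P = 2P − 5 gives 7P = 448, so P* = $64 and Q* = 123.
With the tax collected from buyers, demand (in seller-price terms) shifts: Qd = 443 − 5(P + 24.5).
Solving gives Q = 88 with buyers paying $71 and producers receiving $46.5 (the $24.5 wedge).
Burden on buyers: $7; on producers: $17.5. (They sum to $24.5.)
The less price-elastic side of the market bears the larger share of a per-unit tax.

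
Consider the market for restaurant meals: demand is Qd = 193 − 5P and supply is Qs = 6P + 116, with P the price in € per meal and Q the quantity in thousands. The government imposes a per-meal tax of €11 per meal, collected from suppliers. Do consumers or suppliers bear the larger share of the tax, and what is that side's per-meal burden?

Without the tax, 193 − 5P = 6P + 116 gives 11P = 77, so P* = €7 and Q* = 158.
With the tax collected from suppliers, supply shifts: Qs = 6(P − 11) + 116.
New equilibrium: consumers pay €13, suppliers receive €2, Q = 128. (Wedge: Pb − Ps = 11.)
Per-meal burden: consumers €6, suppliers €5.
Consumers take the larger share because demand is less price-elastic here (demand slope 5 vs supply slope 6).

Consumers bear the larger share: €6 per meal.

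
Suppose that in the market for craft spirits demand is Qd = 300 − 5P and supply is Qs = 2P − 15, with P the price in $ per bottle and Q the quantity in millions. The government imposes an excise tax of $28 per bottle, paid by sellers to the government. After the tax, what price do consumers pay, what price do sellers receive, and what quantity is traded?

Without the tax, 300 − 5P = 2P − 15 gives 7P = 315, so P* = $45 and Q* = 75.
With the tax collected from sellers, supply shifts: Qs = 2(P − 28) − 15.
Solving gives Q = 35 with consumers paying $53 and sellers receiving $25 (the $28 wedge).

Consumers pay $53; sellers receive $25; quantity = 35.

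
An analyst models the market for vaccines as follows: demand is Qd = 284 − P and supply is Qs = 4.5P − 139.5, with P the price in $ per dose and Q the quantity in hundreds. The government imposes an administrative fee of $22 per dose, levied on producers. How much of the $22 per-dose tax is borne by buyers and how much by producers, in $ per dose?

Buyers bear $18 per dose; producers bear $4 per dose.

Before the tax: set 284 − P = 4.5P − 139.5 → P* = $77, Q* = 207.
With the tax collected from producers, supply shifts: Qs = 4.5(P − 22) − 139.5.
Solving gives Q = 189 with buyers paying $95 and producers receiving $73 (the $22 wedge).
Burden on buyers: $18; on producers: $4. (They sum to $22.)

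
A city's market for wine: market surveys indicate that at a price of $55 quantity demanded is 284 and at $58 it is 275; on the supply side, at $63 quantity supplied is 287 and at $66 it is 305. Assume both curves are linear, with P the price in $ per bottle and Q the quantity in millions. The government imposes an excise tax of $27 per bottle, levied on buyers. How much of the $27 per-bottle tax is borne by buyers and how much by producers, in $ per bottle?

Buyers bear $18 per bottle; producers bear $9 per bottle.

Demand slope: (275 − 284)/(58 − 55) = -3, so Qd = 449 − 3P.
Supply slope: (305 − 287)/(66 − 63) = 6, so Qs = 6P − 91.
Without the tax, 449 − 3P = 6P − 91 gives 9P = 540, so P* = $60 and Q* = 269.
With the tax collected from buyers, demand (in seller-price terms) shifts: Qd = 449 − 3(P + 27).
Solving gives Q = 215 with buyers paying $78 and producers receiving $51 (the $27 wedge).
Burden on buyers: $18; on producers: $9. (They sum to $27.)
The less price-elastic side of the market bears the larger share of a per-unit tax.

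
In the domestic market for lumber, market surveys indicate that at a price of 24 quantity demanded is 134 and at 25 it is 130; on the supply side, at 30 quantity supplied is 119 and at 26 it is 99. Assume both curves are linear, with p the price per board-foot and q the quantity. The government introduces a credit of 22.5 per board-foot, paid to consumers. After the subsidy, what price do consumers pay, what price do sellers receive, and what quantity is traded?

Consumers pay 16.5; sellers receive 39; quantity = 164.

Demand slope: (130 − 134)/(25 − 24) = -4, so qd = 230 − 4p.
Supply slope: (99 − 119)/(26 − 30) = 5, so qs = 5p − 31.
Before the subsidy: set 230 − 4p = 5p − 31 → p* = 29, q* = 114.
With a per-unit subsidy paid to consumers, each effectively pays p − 22.5, so demand becomes qd = 230 − 4(p − 22.5).
Solving gives q = 164 with consumers paying 16.5 and sellers receiving 39 (the 22.5 wedge).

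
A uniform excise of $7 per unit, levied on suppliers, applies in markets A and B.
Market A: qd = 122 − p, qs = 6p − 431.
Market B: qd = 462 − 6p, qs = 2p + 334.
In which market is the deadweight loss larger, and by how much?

Market A: pre-tax p* = $79, q* = 43; post-tax q = 37; deadweight loss = $21.
Market B: pre-tax p* = $16, q* = 366; post-tax q = 355.5; deadweight loss = $36.75.
Difference: $21 vs $36.75 → market B is larger by $15.75.

Market B, by $15.75.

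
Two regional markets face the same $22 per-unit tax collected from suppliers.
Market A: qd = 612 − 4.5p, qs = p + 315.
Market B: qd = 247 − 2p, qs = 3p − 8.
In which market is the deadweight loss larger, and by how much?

Market B, by $92.4.

Market A: pre-tax p* = $54, q* = 369; post-tax q = 351; deadweight loss = $198.
Market B: pre-tax p* = $51, q* = 145; post-tax q = 118.6; deadweight loss = $290.4.
Difference: $198 vs $290.4 → market B is larger by $92.4.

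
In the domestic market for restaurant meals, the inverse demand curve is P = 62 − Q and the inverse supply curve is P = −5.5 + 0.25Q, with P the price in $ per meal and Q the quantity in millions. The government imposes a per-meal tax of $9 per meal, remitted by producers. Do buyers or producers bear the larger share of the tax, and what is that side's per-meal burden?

Buyers bear the larger share: $7.2 per meal.

Inverting to Q(P) form: Qd = 62 − P; Qs = 4P + 22.
Before the tax: set 62 − P = 4P + 22 → P* = $8, Q* = 54.
With the tax collected from producers, supply shifts: Qs = 4(P − 9) + 22.
New equilibrium: buyers pay $15.2, producers receive $6.2, Q = 46.8. (Wedge: Pb − Ps = 9.)
Per-meal burden: buyers $7.2, producers $1.8.
Buyers take the larger share because demand is less price-elastic here (demand slope 1 vs supply slope 4).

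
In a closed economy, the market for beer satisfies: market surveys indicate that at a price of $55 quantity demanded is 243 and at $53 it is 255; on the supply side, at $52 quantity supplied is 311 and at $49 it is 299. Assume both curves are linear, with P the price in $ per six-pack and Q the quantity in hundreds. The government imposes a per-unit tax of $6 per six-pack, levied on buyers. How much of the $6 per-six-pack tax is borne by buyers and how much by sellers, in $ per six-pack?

Buyers bear $2.4 per six-pack; sellers bear $3.6 per six-pack.

Demand slope: (255 − 243)/(53 − 55) = -6, so Qd = 573 − 6P.
Supply slope: (299 − 311)/(49 − 52) = 4, so Qs = 4P + 103.
Before the tax: set 573 − 6P = 4P + 103 → P* = $47, Q* = 291.
With the tax collected from buyers, demand (in seller-price terms) shifts: Qd = 573 − 6(P + 6).
New equilibrium: buyers pay $49.4, sellers receive $43.4, Q = 276.6. (Wedge: Pb − Ps = 6.)
Burden on buyers: $2.4; on sellers: $3.6. (They sum to $6.)
The less price-elastic side of the market bears the larger share of a per-unit tax.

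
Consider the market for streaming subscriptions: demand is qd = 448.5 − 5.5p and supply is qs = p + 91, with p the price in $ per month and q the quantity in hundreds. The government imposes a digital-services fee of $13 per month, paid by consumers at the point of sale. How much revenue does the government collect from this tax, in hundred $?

Tax revenue = $1755 hundred.

Without the tax, 448.5 − 5.5p = p + 91 gives 6.5p = 357.5, so p* = $55 and q* = 146.
With the tax collected from consumers, demand (in seller-price terms) shifts: qd = 448.5 − 5.5(p + 13).
New equilibrium: consumers pay $57, suppliers receive $44, q = 135. (Wedge: pb − ps = 13.)
Revenue = t · Q = 13 · 135 = $1755.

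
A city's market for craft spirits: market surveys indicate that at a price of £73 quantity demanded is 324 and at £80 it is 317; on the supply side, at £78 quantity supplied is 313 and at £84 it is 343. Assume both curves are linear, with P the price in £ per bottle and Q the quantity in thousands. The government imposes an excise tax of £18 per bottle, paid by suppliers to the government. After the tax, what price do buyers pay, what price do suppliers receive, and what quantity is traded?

Demand slope: (317 − 324)/(80 − 73) = -1, so Qd = 397 − P.
Supply slope: (343 − 313)/(84 − 78) = 5, so Qs = 5P − 77.
Without the tax, 397 − P = 5P − 77 gives 6P = 474, so P* = £79 and Q* = 318.
With the tax collected from suppliers, supply shifts: Qs = 5(P − 18) − 77.
Solving gives Q = 303 with buyers paying £94 and suppliers receiving £76 (the £18 wedge).
The less price-elastic side of the market bears the larger share of a per-unit tax.

Buyers pay £94; suppliers receive £76; quantity = 303.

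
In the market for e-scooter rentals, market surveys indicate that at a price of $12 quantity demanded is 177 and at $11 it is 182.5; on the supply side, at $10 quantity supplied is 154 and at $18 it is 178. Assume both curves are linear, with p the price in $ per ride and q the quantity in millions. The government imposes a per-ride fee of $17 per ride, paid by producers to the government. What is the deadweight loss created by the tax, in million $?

Demand slope: (182.5 − 177)/(11 − 12) = -5.5, so qd = 243 − 5.5p.
Supply slope: (178 − 154)/(18 − 10) = 3, so qs = 3p + 124.
Before the tax: set 243 − 5.5p = 3p + 124 → p* = $14, q* = 166.
With the tax collected from producers, supply shifts: qs = 3(p − 17) + 124.
Solving gives q = 133 with consumers paying $20 and producers receiving $3 (the $17 wedge).
Quantity falls by |ΔQ| = |166 − 133| = 33.
DWL = ½ · t · |ΔQ| = ½ · 17 · 33 = $280.5.

Deadweight loss = $280.5 million.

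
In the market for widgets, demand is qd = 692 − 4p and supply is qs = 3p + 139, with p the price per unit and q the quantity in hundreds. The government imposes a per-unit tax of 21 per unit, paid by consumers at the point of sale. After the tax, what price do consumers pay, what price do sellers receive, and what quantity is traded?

Consumers pay 88; sellers receive 67; quantity = 340.

Without the tax, 692 − 4p = 3p + 139 gives 7p = 553, so p* = 79 and q* = 376.
With the tax collected from consumers, demand (in seller-price terms) shifts: qd = 692 − 4(p + 21).
Solving gives q = 340 with consumers paying 88 and sellers receiving 67 (the 21 wedge).
The less price-elastic side of the market bears the larger share of a per-unit tax.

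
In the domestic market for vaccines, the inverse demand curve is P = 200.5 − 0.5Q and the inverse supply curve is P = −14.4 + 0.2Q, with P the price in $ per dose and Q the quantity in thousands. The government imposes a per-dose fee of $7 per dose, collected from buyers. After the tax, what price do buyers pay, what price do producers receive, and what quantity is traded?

Inverting to Q(P) form: Qd = 401 − 2P; Qs = 5P + 72.
Before the tax: set 401 − 2P = 5P + 72 → P* = $47, Q* = 307.
With the tax collected from buyers, demand (in seller-price terms) shifts: Qd = 401 − 2(P + 7).
Solving gives Q = 297 with buyers paying $52 and producers receiving $45 (the $7 wedge).

Buyers pay $52; producers receive $45; quantity = 297.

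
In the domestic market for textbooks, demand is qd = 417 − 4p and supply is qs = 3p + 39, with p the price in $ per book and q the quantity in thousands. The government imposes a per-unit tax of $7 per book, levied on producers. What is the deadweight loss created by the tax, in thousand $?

Before the tax: set 417 − 4p = 3p + 39 → p* = $54, q* = 201.
With the tax collected from producers, supply shifts: qs = 3(p − 7) + 39.
New equilibrium: consumers pay $57, producers receive $50, q = 189. (Wedge: pb − ps = 7.)
Quantity falls by |ΔQ| = |201 − 189| = 12.
DWL = ½ · t · |ΔQ| = ½ · 7 · 12 = $42.

Deadweight loss = $42 thousand.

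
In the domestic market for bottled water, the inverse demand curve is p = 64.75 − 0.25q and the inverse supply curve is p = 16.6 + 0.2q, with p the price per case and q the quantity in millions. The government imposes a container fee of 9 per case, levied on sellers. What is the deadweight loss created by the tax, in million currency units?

Deadweight loss = 90 million.

Inverting to q(p) form: qd = 259 − 4p; qs = 5p − 83.
Without the tax, 259 − 4p = 5p − 83 gives 9p = 342, so p* = 38 and q* = 107.
With the tax collected from sellers, supply shifts: qs = 5(p − 9) − 83.
Solving gives q = 87 with buyers paying 43 and sellers receiving 34 (the 9 wedge).
Quantity falls by |ΔQ| = |107 − 87| = 20.
DWL = ½ · t · |ΔQ| = ½ · 9 · 20 = 90.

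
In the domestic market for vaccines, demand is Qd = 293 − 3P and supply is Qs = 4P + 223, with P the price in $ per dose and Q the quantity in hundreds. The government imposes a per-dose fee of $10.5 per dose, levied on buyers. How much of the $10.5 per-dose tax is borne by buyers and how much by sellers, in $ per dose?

Buyers bear $6 per dose; sellers bear $4.5 per dose.

Without the tax, 293 − 3P = 4P + 223 gives 7P = 70, so P* = $10 and Q* = 263.
With the tax collected from buyers, demand (in seller-price terms) shifts: Qd = 293 − 3(P + 10.5).
New equilibrium: buyers pay $16, sellers receive $5.5, Q = 245. (Wedge: Pb − Ps = 10.5.)
Burden on buyers: $6; on sellers: $4.5. (They sum to $10.5.)
The less price-elastic side of the market bears the larger share of a per-unit tax.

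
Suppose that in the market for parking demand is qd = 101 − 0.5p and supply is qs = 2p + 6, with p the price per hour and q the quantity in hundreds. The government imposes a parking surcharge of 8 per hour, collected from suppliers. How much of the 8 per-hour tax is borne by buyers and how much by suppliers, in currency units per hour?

Without the tax, 101 − 0.5p = 2p + 6 gives 2.5p = 95, so p* = 38 and q* = 82.
With the tax collected from suppliers, supply shifts: qs = 2(p − 8) + 6.
New equilibrium: buyers pay 44.4, suppliers receive 36.4, q = 78.8. (Wedge: pb − ps = 8.)
Burden on buyers: 6.4; on suppliers: 1.6. (They sum to 8.)

Buyers bear 6.4 per hour; suppliers bear 1.6 per hour.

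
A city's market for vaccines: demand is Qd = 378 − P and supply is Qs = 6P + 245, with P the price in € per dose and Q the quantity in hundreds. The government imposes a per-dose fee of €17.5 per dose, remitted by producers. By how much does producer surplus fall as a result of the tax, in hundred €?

Producer surplus falls by €878.75 hundred.

Before the tax: set 378 − P = 6P + 245 → P* = €19, Q* = 359.
With the tax collected from producers, supply shifts: Qs = 6(P − 17.5) + 245.
New equilibrium: consumers pay €34, producers receive €16.5, Q = 344. (Wedge: Pb − Ps = 17.5.)
ΔPS is the trapezoid between Q = 344 and Q = 359 of height €2.5: ½ · (359 + 344) · 2.5 = €878.75.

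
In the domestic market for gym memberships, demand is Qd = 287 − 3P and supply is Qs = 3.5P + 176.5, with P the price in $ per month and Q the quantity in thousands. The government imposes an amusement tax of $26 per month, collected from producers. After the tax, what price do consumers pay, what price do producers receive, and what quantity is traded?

Consumers pay $31; producers receive $5; quantity = 194.

Before the tax: set 287 − 3P = 3.5P + 176.5 → P* = $17, Q* = 236.
With the tax collected from producers, supply shifts: Qs = 3.5(P − 26) + 176.5.
New equilibrium: consumers pay $31, producers receive $5, Q = 194. (Wedge: Pb − Ps = 26.)
The less price-elastic side of the market bears the larger share of a per-unit tax.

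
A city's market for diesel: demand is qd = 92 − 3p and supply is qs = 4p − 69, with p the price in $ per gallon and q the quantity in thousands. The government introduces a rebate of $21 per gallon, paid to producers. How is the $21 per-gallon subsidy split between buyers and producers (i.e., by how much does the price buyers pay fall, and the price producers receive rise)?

Buyers gain $12 per gallon; producers gain $9 per gallon.

Without the subsidy, 92 − 3p = 4p − 69 gives 7p = 161, so p* = $23 and q* = 23.
With a per-unit subsidy paid to producers, each receives p + 21 per unit sold, so supply becomes qs = 4(p + 21) − 69.
Solving gives q = 59 with buyers paying $11 and producers receiving $32 (the $21 wedge).
Gain to buyers: $12; to producers: $9. (They sum to $21.)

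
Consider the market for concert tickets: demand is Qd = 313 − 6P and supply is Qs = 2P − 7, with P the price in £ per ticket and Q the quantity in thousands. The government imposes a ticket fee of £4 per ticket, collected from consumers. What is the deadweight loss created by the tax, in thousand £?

Before the tax: set 313 − 6P = 2P − 7 → P* = £40, Q* = 73.
With the tax collected from consumers, demand (in seller-price terms) shifts: Qd = 313 − 6(P + 4).
Solving gives Q = 67 with consumers paying £41 and producers receiving £37 (the £4 wedge).
Quantity falls by |ΔQ| = |73 − 67| = 6.
DWL = ½ · t · |ΔQ| = ½ · 4 · 6 = £12.

Deadweight loss = £12 thousand.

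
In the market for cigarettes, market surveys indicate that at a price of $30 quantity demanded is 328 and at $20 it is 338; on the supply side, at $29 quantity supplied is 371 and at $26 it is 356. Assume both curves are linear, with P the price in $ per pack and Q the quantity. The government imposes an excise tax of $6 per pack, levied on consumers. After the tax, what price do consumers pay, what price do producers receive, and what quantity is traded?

Demand slope: (338 − 328)/(20 − 30) = -1, so Qd = 358 − P.
Supply slope: (356 − 371)/(26 − 29) = 5, so Qs = 5P + 226.
Without the tax, 358 − P = 5P + 226 gives 6P = 132, so P* = $22 and Q* = 336.
With the tax collected from consumers, demand (in seller-price terms) shifts: Qd = 358 − (P + 6).
New equilibrium: consumers pay $27, producers receive $21, Q = 331. (Wedge: Pb − Ps = 6.)

Consumers pay $27; producers receive $21; quantity = 331.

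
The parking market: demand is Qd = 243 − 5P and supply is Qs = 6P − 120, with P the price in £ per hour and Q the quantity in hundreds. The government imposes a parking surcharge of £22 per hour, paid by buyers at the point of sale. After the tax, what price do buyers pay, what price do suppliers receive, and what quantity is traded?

Buyers pay £45; suppliers receive £23; quantity = 18.

Without the tax, 243 − 5P = 6P − 120 gives 11P = 363, so P* = £33 and Q* = 78.
With the tax collected from buyers, demand (in seller-price terms) shifts: Qd = 243 − 5(P + 22).
New equilibrium: buyers pay £45, suppliers receive £23, Q = 18. (Wedge: Pb − Ps = 22.)
The less price-elastic side of the market bears the larger share of a per-unit tax.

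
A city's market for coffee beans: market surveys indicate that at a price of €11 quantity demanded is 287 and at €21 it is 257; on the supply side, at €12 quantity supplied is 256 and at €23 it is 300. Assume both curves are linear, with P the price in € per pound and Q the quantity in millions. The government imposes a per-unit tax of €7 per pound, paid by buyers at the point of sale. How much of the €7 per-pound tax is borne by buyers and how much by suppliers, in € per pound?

Demand slope: (257 − 287)/(21 − 11) = -3, so Qd = 320 − 3P.
Supply slope: (300 − 256)/(23 − 12) = 4, so Qs = 4P + 208.
Without the tax, 320 − 3P = 4P + 208 gives 7P = 112, so P* = €16 and Q* = 272.
With the tax collected from buyers, demand (in seller-price terms) shifts: Qd = 320 − 3(P + 7).
New equilibrium: buyers pay €20, suppliers receive €13, Q = 260. (Wedge: Pb − Ps = 7.)
Burden on buyers: €4; on suppliers: €3. (They sum to €7.)

Buyers bear €4 per pound; suppliers bear €3 per pound.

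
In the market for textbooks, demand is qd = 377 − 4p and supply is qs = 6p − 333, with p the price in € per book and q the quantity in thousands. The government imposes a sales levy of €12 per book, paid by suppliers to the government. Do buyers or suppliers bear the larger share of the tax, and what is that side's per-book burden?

Without the tax, 377 − 4p = 6p − 333 gives 10p = 710, so p* = €71 and q* = 93.
With the tax collected from suppliers, supply shifts: qs = 6(p − 12) − 333.
Solving gives q = 64.2 with buyers paying €78.2 and suppliers receiving €66.2 (the €12 wedge).
Per-book burden: buyers €7.2, suppliers €4.8.
Buyers take the larger share because demand is less price-elastic here (demand slope 4 vs supply slope 6).
The less price-elastic side of the market bears the larger share of a per-unit tax.

Buyers bear the larger share: €7.2 per book.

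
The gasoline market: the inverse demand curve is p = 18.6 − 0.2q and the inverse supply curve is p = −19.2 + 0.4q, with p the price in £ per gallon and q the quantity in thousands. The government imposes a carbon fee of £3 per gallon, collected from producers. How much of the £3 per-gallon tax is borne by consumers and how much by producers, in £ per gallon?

Consumers bear £1 per gallon; producers bear £2 per gallon.

Inverting to q(p) form: qd = 93 − 5p; qs = 2.5p + 48.
Before the tax: set 93 − 5p = 2.5p + 48 → p* = £6, q* = 63.
With the tax collected from producers, supply shifts: qs = 2.5(p − 3) + 48.
Solving gives q = 58 with consumers paying £7 and producers receiving £4 (the £3 wedge).
Burden on consumers: £1; on producers: £2. (They sum to £3.)
The less price-elastic side of the market bears the larger share of a per-unit tax.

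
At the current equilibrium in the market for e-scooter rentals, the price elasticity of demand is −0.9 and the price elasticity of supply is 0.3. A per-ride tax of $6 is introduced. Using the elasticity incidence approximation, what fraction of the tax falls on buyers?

Buyers' share ≈ 0.25.

Incidence ratio: buyers' share ≈ εs / (εs + |εd|) = 0.3 / (0.3 + 0.9) = 0.25.
Supply is the less elastic side, so buyers bear the smaller share.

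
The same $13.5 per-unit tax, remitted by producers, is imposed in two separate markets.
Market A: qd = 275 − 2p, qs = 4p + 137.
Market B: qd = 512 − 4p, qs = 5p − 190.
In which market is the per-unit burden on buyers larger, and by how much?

Market A: pre-tax p* = $23, q* = 229; post-tax q = 211; per-unit burden on buyers = $9.
Market B: pre-tax p* = $78, q* = 200; post-tax q = 170; per-unit burden on buyers = $7.5.
Difference: $9 vs $7.5 → market A is larger by $1.5.

Market A, by $1.5.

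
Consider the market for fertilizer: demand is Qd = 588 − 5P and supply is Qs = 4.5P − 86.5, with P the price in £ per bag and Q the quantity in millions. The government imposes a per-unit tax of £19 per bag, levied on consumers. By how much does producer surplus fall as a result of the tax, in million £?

Producer surplus falls by £2105 million.

Without the tax, 588 − 5P = 4.5P − 86.5 gives 9.5P = 674.5, so P* = £71 and Q* = 233.
With the tax collected from consumers, demand (in seller-price terms) shifts: Qd = 588 − 5(P + 19).
Solving gives Q = 188 with consumers paying £80 and sellers receiving £61 (the £19 wedge).
ΔPS is the trapezoid between Q = 188 and Q = 233 of height £10: ½ · (233 + 188) · 10 = £2105.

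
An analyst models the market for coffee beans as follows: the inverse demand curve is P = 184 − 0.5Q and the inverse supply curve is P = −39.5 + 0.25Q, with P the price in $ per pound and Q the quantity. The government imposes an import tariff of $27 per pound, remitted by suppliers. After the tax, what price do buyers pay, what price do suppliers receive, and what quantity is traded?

Buyers pay $53; suppliers receive $26; quantity = 262.

Rewrite in direct form: Qd = 368 − 2P and Qs = 4P + 158.
Before the tax: set 368 − 2P = 4P + 158 → P* = $35, Q* = 298.
With the tax collected from suppliers, supply shifts: Qs = 4(P − 27) + 158.
Solving gives Q = 262 with buyers paying $53 and suppliers receiving $26 (the $27 wedge).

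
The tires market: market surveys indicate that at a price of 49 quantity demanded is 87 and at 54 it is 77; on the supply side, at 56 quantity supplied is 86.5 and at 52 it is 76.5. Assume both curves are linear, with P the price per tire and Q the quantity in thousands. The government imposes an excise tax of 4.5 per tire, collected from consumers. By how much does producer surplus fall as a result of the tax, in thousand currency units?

Demand slope: (77 − 87)/(54 − 49) = -2, so Qd = 185 − 2P.
Supply slope: (76.5 − 86.5)/(52 − 56) = 2.5, so Qs = 2.5P − 53.5.
Before the tax: set 185 − 2P = 2.5P − 53.5 → P* = 53, Q* = 79.
With the tax collected from consumers, demand (in seller-price terms) shifts: Qd = 185 − 2(P + 4.5).
Solving gives Q = 74 with consumers paying 55.5 and sellers receiving 51 (the 4.5 wedge).
ΔPS is the trapezoid between Q = 74 and Q = 79 of height 2: ½ · (79 + 74) · 2 = 153.

Producer surplus falls by 153 thousand.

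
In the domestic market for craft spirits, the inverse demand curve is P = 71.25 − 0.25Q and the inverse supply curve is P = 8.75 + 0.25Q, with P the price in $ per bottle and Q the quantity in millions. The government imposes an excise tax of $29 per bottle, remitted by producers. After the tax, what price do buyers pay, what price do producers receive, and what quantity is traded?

Buyers pay $54.5; producers receive $25.5; quantity = 67.

Rewrite in direct form: Qd = 285 − 4P and Qs = 4P − 35.
Before the tax: set 285 − 4P = 4P − 35 → P* = $40, Q* = 125.
With the tax collected from producers, supply shifts: Qs = 4(P − 29) − 35.
Solving gives Q = 67 with buyers paying $54.5 and producers receiving $25.5 (the $29 wedge).
The less price-elastic side of the market bears the larger share of a per-unit tax.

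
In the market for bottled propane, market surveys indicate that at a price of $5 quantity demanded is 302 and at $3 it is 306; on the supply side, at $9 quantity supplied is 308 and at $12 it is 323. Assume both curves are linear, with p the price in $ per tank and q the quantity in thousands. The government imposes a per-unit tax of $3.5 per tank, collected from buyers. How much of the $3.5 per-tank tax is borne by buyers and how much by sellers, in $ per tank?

Buyers bear $2.5 per tank; sellers bear $1 per tank.

Demand slope: (306 − 302)/(3 − 5) = -2, so qd = 312 − 2p.
Supply slope: (323 − 308)/(12 − 9) = 5, so qs = 5p + 263.
Before the tax: set 312 − 2p = 5p + 263 → p* = $7, q* = 298.
With the tax collected from buyers, demand (in seller-price terms) shifts: qd = 312 − 2(p + 3.5).
Solving gives q = 293 with buyers paying $9.5 and sellers receiving $6 (the $3.5 wedge).
Burden on buyers: $2.5; on sellers: $1. (They sum to $3.5.)
The less price-elastic side of the market bears the larger share of a per-unit tax.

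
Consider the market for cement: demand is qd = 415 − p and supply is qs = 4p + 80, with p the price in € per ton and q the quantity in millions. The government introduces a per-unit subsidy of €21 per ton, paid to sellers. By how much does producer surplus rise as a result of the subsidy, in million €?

Producer surplus rises by €1496.88 million.

Before the subsidy: set 415 − p = 4p + 80 → p* = €67, q* = 348.
With a per-unit subsidy paid to sellers, each receives p + 21 per unit sold, so supply becomes qs = 4(p + 21) + 80.
Solving gives q = 364.8 with buyers paying €50.2 and sellers receiving €71.2 (the €21 wedge).
ΔPS is the trapezoid between Q = 364.8 and Q = 348 of height €4.2: ½ · (348 + 364.8) · 4.2 = €1496.88.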